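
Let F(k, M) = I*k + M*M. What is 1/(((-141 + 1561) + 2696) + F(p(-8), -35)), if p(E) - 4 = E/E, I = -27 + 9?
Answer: 1/5251 ≈ 0.00019044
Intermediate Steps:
I = -18
p(E) = 5 (p(E) = 4 + E/E = 4 + 1 = 5)
F(k, M) = M**2 - 18*k (F(k, M) = -18*k + M*M = -18*k + M**2 = M**2 - 18*k)
1/(((-141 + 1561) + 2696) + F(p(-8), -35)) = 1/(((-141 + 1561) + 2696) + ((-35)**2 - 18*5)) = 1/((1420 + 2696) + (1225 - 90)) = 1/(4116 + 1135) = 1/5251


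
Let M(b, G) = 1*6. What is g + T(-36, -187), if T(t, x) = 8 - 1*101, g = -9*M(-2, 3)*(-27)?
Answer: 1365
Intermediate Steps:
M(b, G) = 6
g = 1458 (g = -9*6*(-27) = -54*(-27) = 1458)
T(t, x) = -93 (T(t, x) = 8 - 101 = -93)
g + T(-36, -187) = 1458 - 93 = 1365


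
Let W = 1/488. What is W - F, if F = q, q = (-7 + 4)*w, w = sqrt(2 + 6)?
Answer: 1/488 + 6*sqrt(2) ≈ 8.4873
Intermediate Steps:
w = 2*sqrt(2) (w = sqrt(8) = 2*sqrt(2) ≈ 2.8284)
q = -6*sqrt(2) (q = (-7 + 4)*(2*sqrt(2)) = -6*sqrt(2) ≈ -8.4853)
F = -6*sqrt(2) ≈ -8.4853
W = 1/488 ≈ 0.0020492
W - F = 1/488 - (-6)*sqrt(2) = 1/488 + 6*sqrt(2)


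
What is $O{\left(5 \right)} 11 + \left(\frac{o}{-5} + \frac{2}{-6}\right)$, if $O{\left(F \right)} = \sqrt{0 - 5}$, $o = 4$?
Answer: $- \frac{17}{15} + 11 i \sqrt{5} \approx -1.1333 + 24.597 i$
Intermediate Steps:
$O{\left(F \right)} = i \sqrt{5}$ ($O{\left(F \right)} = \sqrt{-5} = i \sqrt{5}$)
$O{\left(5 \right)} 11 + \left(\frac{o}{-5} + \frac{2}{-6}\right) = i \sqrt{5} \cdot 11 + \left(\frac{4}{-5} + \frac{2}{-6}\right) = 11 i \sqrt{5} + \left(4 \left(- \frac{1}{5}\right) + 2 \left(- \frac{1}{6}\right)\right) = 11 i \sqrt{5} - \frac{17}{15} = - \frac{17}{15} + 11 i \sqrt{5}$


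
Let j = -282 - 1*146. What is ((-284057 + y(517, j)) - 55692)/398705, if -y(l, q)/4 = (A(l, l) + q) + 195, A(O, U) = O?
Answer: -68177/79741 ≈ -0.85498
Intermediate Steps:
j = -428 (j = -282 - 146 = -428)
y(l, q) = -780 - 4*l - 4*q (y(l, q) = -4*((l + q) + 195) = -4*(195 + l + q) = -780 - 4*l - 4*q)
((-284057 + y(517, j)) - 55692)/398705 = ((-284057 + (-780 - 4*517 - 4*(-428))) - 55692)/398705 = ((-284057 + (-780 - 2068 + 1712)) - 55692)*(1/398705) = ((-284057 - 1136) - 55692)*(1/398705) = (-285193 - 55692)*(1/398705) = -340885*1/398705 = -68177/79741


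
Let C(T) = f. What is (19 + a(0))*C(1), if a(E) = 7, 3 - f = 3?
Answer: 0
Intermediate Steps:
f = 0 (f = 3 - 1*3 = 3 - 3 = 0)
C(T) = 0
(19 + a(0))*C(1) = (19 + 7)*0 = 26*0 = 0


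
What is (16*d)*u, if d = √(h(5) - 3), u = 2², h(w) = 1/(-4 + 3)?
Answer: 128*I ≈ 128.0*I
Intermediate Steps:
h(w) = -1 (h(w) = 1/(-1) = -1)
u = 4
d = 2*I (d = √(-1 - 3) = √(-4) = 2*I ≈ 2.0*I)
(16*d)*u = (16*(2*I))*4 = (32*I)*4 = 128*I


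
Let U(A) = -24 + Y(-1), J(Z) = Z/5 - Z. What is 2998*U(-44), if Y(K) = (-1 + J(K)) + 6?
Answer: -272818/5 ≈ -54564.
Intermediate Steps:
J(Z) = -4*Z/5 (J(Z) = Z*(⅕) - Z = Z/5 - Z = -4*Z/5)
Y(K) = 5 - 4*K/5 (Y(K) = (-1 - 4*K/5) + 6 = 5 - 4*K/5)
U(A) = -91/5 (U(A) = -24 + (5 - ⅘*(-1)) = -24 + (5 + ⅘) = -24 + 29/5 = -91/5)
2998*U(-44) = 2998*(-91/5) = -272818/5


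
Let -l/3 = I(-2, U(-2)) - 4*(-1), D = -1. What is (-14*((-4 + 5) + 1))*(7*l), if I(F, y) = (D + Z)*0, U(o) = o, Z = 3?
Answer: 2352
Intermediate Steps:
I(F, y) = 0 (I(F, y) = (-1 + 3)*0 = 2*0 = 0)
l = -12 (l = -3*(0 - 4*(-1)) = -3*(0 + 4) = -3*4 = -12)
(-14*((-4 + 5) + 1))*(7*l) = (-14*((-4 + 5) + 1))*(7*(-12)) = -14*(1 + 1)*(-84) = -14*2*(-84) = -28*(-84) = 2352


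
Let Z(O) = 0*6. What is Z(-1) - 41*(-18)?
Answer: 738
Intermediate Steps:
Z(O) = 0
Z(-1) - 41*(-18) = 0 - 41*(-18) = 0 + 738 = 738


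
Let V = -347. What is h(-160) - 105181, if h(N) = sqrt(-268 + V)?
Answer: -105181 + I*sqrt(615) ≈ -1.0518e+5 + 24.799*I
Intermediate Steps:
h(N) = I*sqrt(615) (h(N) = sqrt(-268 - 347) = sqrt(-615) = I*sqrt(615))
h(-160) - 105181 = I*sqrt(615) - 105181 = -105181 + I*sqrt(615)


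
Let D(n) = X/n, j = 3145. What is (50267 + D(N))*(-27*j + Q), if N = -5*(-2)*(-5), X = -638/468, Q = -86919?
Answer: -1295637654457/150 ≈ -8.6376e+9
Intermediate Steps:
X = -319/234 (X = -638*1/468 = -319/234 ≈ -1.3632)
N = -50 (N = 10*(-5) = -50)
D(n) = -319/(234*n)
(50267 + D(N))*(-27*j + Q) = (50267 - 319/234/(-50))*(-27*3145 - 86919) = (50267 - 319/234*(-1/50))*(-84915 - 86919) = (50267 + 319/11700)*(-171834) = (588124219/11700)*(-171834) = -1295637654457/150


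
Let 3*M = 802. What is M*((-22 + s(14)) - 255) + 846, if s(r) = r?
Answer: -208388/3 ≈ -69463.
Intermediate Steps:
M = 802/3 (M = (⅓)*802 = 802/3 ≈ 267.33)
M*((-22 + s(14)) - 255) + 846 = 802*((-22 + 14) - 255)/3 + 846 = 802*(-8 - 255)/3 + 846 = (802/3)*(-263) + 846 = -210926/3 + 846 = -208388/3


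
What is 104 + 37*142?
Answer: 5358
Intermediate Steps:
104 + 37*142 = 104 + 5254 = 5358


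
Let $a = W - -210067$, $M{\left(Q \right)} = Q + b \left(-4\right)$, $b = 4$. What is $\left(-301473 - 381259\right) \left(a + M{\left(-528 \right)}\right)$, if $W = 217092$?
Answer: $-291263712180$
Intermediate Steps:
$M{\left(Q \right)} = -16 + Q$ ($M{\left(Q \right)} = Q + 4 \left(-4\right) = Q - 16 = -16 + Q$)
$a = 427159$ ($a = 217092 - -210067 = 217092 + 210067 = 427159$)
$\left(-301473 - 381259\right) \left(a + M{\left(-528 \right)}\right) = \left(-301473 - 381259\right) \left(427159 - 544\right) = - 682732 \left(427159 - 544\right) = \left(-682732\right) 426615 = -291263712180$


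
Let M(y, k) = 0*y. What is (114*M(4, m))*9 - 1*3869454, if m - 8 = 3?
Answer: -3869454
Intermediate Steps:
m = 11 (m = 8 + 3 = 11)
M(y, k) = 0
(114*M(4, m))*9 - 1*3869454 = (114*0)*9 - 1*3869454 = 0*9 - 3869454 = 0 - 3869454 = -3869454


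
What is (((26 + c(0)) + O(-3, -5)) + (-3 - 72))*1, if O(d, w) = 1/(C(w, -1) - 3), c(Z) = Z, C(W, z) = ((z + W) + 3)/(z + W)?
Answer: -247/5 ≈ -49.400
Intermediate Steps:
C(W, z) = (3 + W + z)/(W + z) (C(W, z) = ((W + z) + 3)/(W + z) = (3 + W + z)/(W + z))
O(d, w) = 1/(-3 + (2 + w)/(-1 + w)) (O(d, w) = 1/((3 + w - 1)/(w - 1) - 3) = 1/((2 + w)/(-1 + w) - 3) = 1/(-3 + (2 + w)/(-1 + w)))
(((26 + c(0)) + O(-3, -5)) + (-3 - 72))*1 = (((26 + 0) + (1 - 1*(-5))/(-5 + 2*(-5))) + (-3 - 72))*1 = ((26 + (1 + 5)/(-5 - 10)) - 75)*1 = ((26 + 6/(-15)) - 75)*1 = ((26 - 1/15*6) - 75)*1 = ((26 - 2/5) - 75)*1 = (128/5 - 75)*1 = -247/5*1 = -247/5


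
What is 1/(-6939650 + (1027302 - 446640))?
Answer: -1/6358988 ≈ -1.5726e-7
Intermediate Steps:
1/(-6939650 + (1027302 - 446640)) = 1/(-6939650 + 580662) = 1/(-6358988) = -1/6358988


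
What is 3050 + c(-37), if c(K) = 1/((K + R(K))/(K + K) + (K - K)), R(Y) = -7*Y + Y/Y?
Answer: 680076/223 ≈ 3049.7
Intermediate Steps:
R(Y) = 1 - 7*Y (R(Y) = -7*Y + 1 = 1 - 7*Y)
c(K) = 2*K/(1 - 6*K) (c(K) = 1/((K + (1 - 7*K))/(K + K) + (K - K)) = 1/((1 - 6*K)/((2*K)) + 0) = 1/((1 - 6*K)*(1/(2*K)) + 0) = 1/((1 - 6*K)/(2*K) + 0) = 1/((1 - 6*K)/(2*K)) = 2*K/(1 - 6*K))
3050 + c(-37) = 3050 - 2*(-37)/(-1 + 6*(-37)) = 3050 - 2*(-37)/(-1 - 222) = 3050 - 2*(-37)/(-223) = 3050 - 2*(-37)*(-1/223) = 3050 - 74/223 = 680076/223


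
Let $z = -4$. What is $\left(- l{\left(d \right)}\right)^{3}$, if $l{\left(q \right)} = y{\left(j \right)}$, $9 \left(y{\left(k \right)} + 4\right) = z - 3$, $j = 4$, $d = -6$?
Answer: $\frac{79507}{729} \approx 109.06$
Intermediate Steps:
$y{\left(k \right)} = - \frac{43}{9}$ ($y{\left(k \right)} = -4 + \frac{-4 - 3}{9} = -4 + \frac{1}{9} \left(-7\right) = -4 - \frac{7}{9} = - \frac{43}{9}$)
$l{\left(q \right)} = - \frac{43}{9}$
$\left(- l{\left(d \right)}\right)^{3} = \left(\left(-1\right) \left(- \frac{43}{9}\right)\right)^{3} = \left(\frac{43}{9}\right)^{3} = \frac{79507}{729}$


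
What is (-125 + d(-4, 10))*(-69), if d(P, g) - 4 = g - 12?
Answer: 8487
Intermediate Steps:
d(P, g) = -8 + g (d(P, g) = 4 + (g - 12) = 4 + (-12 + g) = -8 + g)
(-125 + d(-4, 10))*(-69) = (-125 + (-8 + 10))*(-69) = (-125 + 2)*(-69) = -123*(-69) = 8487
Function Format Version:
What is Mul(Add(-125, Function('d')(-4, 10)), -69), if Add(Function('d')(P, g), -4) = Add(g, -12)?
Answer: 8487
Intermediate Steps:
Function('d')(P, g) = Add(-8, g) (Function('d')(P, g) = Add(4, Add(g, -12)) = Add(4, Add(-12, g)) = Add(-8, g))
Mul(Add(-125, Function('d')(-4, 10)), -69) = Mul(Add(-125, Add(-8, 10)), -69) = Mul(Add(-125, 2), -69) = Mul(-123, -69) = 8487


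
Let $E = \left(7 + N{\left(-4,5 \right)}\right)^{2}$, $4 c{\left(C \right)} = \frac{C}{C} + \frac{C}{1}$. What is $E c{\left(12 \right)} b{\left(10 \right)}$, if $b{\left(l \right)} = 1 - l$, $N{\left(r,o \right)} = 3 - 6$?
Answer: $-468$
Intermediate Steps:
$N{\left(r,o \right)} = -3$ ($N{\left(r,o \right)} = 3 - 6 = -3$)
$c{\left(C \right)} = \frac{1}{4} + \frac{C}{4}$ ($c{\left(C \right)} = \frac{\frac{C}{C} + \frac{C}{1}}{4} = \frac{1 + C 1}{4} = \frac{1 + C}{4} = \frac{1}{4} + \frac{C}{4}$)
$E = 16$ ($E = \left(7 - 3\right)^{2} = 4^{2} = 16$)
$E c{\left(12 \right)} b{\left(10 \right)} = 16 \left(\frac{1}{4} + \frac{1}{4} \cdot 12\right) \left(1 - 10\right) = 16 \left(\frac{1}{4} + 3\right) \left(1 - 10\right) = 16 \cdot \frac{13}{4} \left(-9\right) = 52 \left(-9\right) = -468$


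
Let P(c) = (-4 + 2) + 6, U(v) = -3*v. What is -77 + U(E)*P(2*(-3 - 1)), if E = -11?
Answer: 55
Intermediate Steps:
P(c) = 4 (P(c) = -2 + 6 = 4)
-77 + U(E)*P(2*(-3 - 1)) = -77 - 3*(-11)*4 = -77 + 33*4 = -77 + 132 = 55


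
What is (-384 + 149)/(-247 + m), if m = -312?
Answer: 235/559 ≈ 0.42039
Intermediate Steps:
(-384 + 149)/(-247 + m) = (-384 + 149)/(-247 - 312) = -235/(-559) = -235*(-1/559) = 235/559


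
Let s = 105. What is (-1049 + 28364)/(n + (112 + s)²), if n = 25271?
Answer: 607/1608 ≈ 0.37749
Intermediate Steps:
(-1049 + 28364)/(n + (112 + s)²) = (-1049 + 28364)/(25271 + (112 + 105)²) = 27315/(25271 + 217²) = 27315/(25271 + 47089) = 27315/72360 = 27315*(1/72360) = 607/1608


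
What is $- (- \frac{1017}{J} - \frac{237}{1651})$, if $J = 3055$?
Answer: $\frac{184854}{387985} \approx 0.47645$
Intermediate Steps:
$- (- \frac{1017}{J} - \frac{237}{1651}) = - (- \frac{1017}{3055} - \frac{237}{1651}) = \left(-1\right) \left(- \frac{184854}{387985}\right) = \frac{184854}{387985}$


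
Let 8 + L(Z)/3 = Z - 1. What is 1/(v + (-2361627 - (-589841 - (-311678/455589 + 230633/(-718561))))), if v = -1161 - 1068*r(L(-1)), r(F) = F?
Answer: -327368487429/569918420378071298 ≈ -5.7441e-7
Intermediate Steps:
L(Z) = -27 + 3*Z (L(Z) = -24 + 3*(Z - 1) = -24 + 3*(-1 + Z) = -24 + (-3 + 3*Z) = -27 + 3*Z)
v = 30879 (v = -1161 - 1068*(-27 + 3*(-1)) = -1161 - 1068*(-27 - 3) = -1161 - 1068*(-30) = -1161 + 32040 = 30879)
1/(v + (-2361627 - (-589841 - (-311678/455589 + 230633/(-718561))))) = 1/(30879 + (-2361627 - (-589841 - (-311678/455589 + 230633/(-718561))))) = 1/(30879 + (-2361627 - (-589841 - (-311678*1/455589 + 230633*(-1/718561))))) = 1/(30879 + (-2361627 - (-589841 - (-311678/455589 - 230633/718561)))) = 1/(30879 + (-2361627 - (-589841 - 1*(-329033513195/327368487429)))) = 1/(30879 + (-2361627 - (-589841 + 329033513195/327368487429))) = 1/(30879 + (-2361627 - 1*(-193095026960095594/327368487429))) = 1/(30879 + (-2361627 + 193095026960095594/327368487429)) = 1/(30879 - 580027231901391389/327368487429) = 1/(-569918420378071298/327368487429) = -327368487429/569918420378071298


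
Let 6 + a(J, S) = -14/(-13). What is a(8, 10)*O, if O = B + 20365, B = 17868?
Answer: -188224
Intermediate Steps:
O = 38233 (O = 17868 + 20365 = 38233)
a(J, S) = -64/13 (a(J, S) = -6 - 14/(-13) = -6 - 14*(-1/13) = -6 + 14/13 = -64/13)
a(8, 10)*O = -64/13*38233 = -188224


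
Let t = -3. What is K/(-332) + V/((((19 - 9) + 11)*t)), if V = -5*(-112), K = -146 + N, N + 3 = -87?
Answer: -6109/747 ≈ -8.1780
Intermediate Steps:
N = -90 (N = -3 - 87 = -90)
K = -236 (K = -146 - 90 = -236)
V = 560
K/(-332) + V/((((19 - 9) + 11)*t)) = -236/(-332) + 560/((((19 - 9) + 11)*(-3))) = -236*(-1/332) + 560/(((10 + 11)*(-3))) = 59/83 + 560/((21*(-3))) = 59/83 + 560/(-63) = 59/83 + 560*(-1/63) = 59/83 - 80/9 = -6109/747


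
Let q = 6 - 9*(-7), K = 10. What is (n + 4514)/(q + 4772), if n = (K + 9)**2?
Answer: 4875/4841 ≈ 1.0070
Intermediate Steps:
n = 361 (n = (10 + 9)**2 = 19**2 = 361)
q = 69 (q = 6 + 63 = 69)
(n + 4514)/(q + 4772) = (361 + 4514)/(69 + 4772) = 4875/4841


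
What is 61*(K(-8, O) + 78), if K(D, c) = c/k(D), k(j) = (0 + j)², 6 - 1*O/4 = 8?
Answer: 38003/8 ≈ 4750.4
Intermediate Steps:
O = -8 (O = 24 - 4*8 = 24 - 32 = -8)
k(j) = j²
K(D, c) = c/D² (K(D, c) = c/(D²) = c/D²)
61*(K(-8, O) + 78) = 61*(-8/(-8)² + 78) = 61*(-8*1/64 + 78) = 61*(-⅛ + 78) = 61*(623/8) = 38003/8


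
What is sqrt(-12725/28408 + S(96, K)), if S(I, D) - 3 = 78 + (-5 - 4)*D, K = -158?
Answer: 13*sqrt(1793759242)/14204 ≈ 38.763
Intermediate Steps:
S(I, D) = 81 - 9*D (S(I, D) = 3 + (78 + (-5 - 4)*D) = 3 + (78 - 9*D) = 81 - 9*D)
sqrt(-12725/28408 + S(96, K)) = sqrt(-12725/28408 + (81 - 9*(-158))) = sqrt(-12725*1/28408 + (81 + 1422)) = sqrt(-12725/28408 + 1503) = sqrt(42684499/28408) = 13*sqrt(1793759242)/14204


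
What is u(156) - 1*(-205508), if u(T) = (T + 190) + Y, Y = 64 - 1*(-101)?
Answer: 206019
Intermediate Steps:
Y = 165 (Y = 64 + 101 = 165)
u(T) = 355 + T (u(T) = (T + 190) + 165 = (190 + T) + 165 = 355 + T)
u(156) - 1*(-205508) = (355 + 156) - 1*(-205508) = 511 + 205508 = 206019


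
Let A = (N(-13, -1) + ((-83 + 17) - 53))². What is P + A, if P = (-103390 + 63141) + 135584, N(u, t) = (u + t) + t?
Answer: 113291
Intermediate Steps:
N(u, t) = u + 2*t (N(u, t) = (t + u) + t = u + 2*t)
P = 95335 (P = -40249 + 135584 = 95335)
A = 17956 (A = ((-13 + 2*(-1)) + ((-83 + 17) - 53))² = ((-13 - 2) + (-66 - 53))² = (-15 - 119)² = (-134)² = 17956)
P + A = 95335 + 17956 = 113291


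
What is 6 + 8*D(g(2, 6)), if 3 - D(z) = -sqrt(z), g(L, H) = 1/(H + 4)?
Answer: 30 + 4*sqrt(10)/5 ≈ 32.530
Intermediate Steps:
g(L, H) = 1/(4 + H)
D(z) = 3 + sqrt(z) (D(z) = 3 - (-1)*sqrt(z) = 3 + sqrt(z))
6 + 8*D(g(2, 6)) = 6 + 8*(3 + sqrt(1/(4 + 6))) = 6 + 8*(3 + sqrt(1/10)) = 6 + 8*(3 + sqrt(10)/10) = 6 + (24 + 4*sqrt(10)/5) = 30 + 4*sqrt(10)/5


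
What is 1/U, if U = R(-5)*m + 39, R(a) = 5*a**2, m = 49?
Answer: 1/6164 ≈ 0.00016223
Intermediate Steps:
U = 6164 (U = (5*(-5)**2)*49 + 39 = (5*25)*49 + 39 = 125*49 + 39 = 6125 + 39 = 6164)
1/U = 1/6164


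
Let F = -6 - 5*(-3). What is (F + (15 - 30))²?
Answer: 36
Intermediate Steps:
F = 9 (F = -6 + 15 = 9)
(F + (15 - 30))² = (9 + (15 - 30))² = (9 - 15)² = (-6)² = 36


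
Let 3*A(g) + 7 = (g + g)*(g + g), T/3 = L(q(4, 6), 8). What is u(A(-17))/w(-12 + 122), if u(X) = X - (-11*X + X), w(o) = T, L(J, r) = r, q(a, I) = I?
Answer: 4213/24 ≈ 175.54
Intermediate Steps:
T = 24 (T = 3*8 = 24)
A(g) = -7/3 + 4*g²/3 (A(g) = -7/3 + ((g + g)*(g + g))/3 = -7/3 + ((2*g)*(2*g))/3 = -7/3 + (4*g²)/3 = -7/3 + 4*g²/3)
w(o) = 24
u(X) = 11*X (u(X) = X - (-10)*X = X + 10*X = 11*X)
u(A(-17))/w(-12 + 122) = (11*(-7/3 + (4/3)*(-17)²))/24 = (11*(-7/3 + (4/3)*289))*(1/24) = (11*(-7/3 + 1156/3))*(1/24) = (11*383)*(1/24) = 4213*(1/24) = 4213/24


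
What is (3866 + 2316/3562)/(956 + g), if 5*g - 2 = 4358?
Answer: 1721626/813917 ≈ 2.1152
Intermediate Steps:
g = 872 (g = 2/5 + (1/5)*4358 = 2/5 + 4358/5 = 872)
(3866 + 2316/3562)/(956 + g) = (3866 + 2316/3562)/(956 + 872) = (3866 + 2316*(1/3562))/1828 = (3866 + 1158/1781)*(1/1828) = (6886504/1781)*(1/1828) = 1721626/813917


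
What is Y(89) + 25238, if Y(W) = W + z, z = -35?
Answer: 25292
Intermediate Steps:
Y(W) = -35 + W (Y(W) = W - 35 = -35 + W)
Y(89) + 25238 = (-35 + 89) + 25238 = 54 + 25238 = 25292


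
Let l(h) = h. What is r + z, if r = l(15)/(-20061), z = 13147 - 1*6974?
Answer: 41278846/6687 ≈ 6173.0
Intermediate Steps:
z = 6173 (z = 13147 - 6974 = 6173)
r = -5/6687 (r = 15/(-20061) = 15*(-1/20061) = -5/6687 ≈ -0.00074772)
r + z = -5/6687 + 6173 = 41278846/6687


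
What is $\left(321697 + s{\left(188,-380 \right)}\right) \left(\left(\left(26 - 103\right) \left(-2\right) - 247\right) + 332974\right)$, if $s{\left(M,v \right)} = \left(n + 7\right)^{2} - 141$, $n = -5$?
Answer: $107041214360$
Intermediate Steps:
$s{\left(M,v \right)} = -137$ ($s{\left(M,v \right)} = \left(-5 + 7\right)^{2} - 141 = 2^{2} - 141 = 4 - 141 = -137$)
$\left(321697 + s{\left(188,-380 \right)}\right) \left(\left(\left(26 - 103\right) \left(-2\right) - 247\right) + 332974\right) = \left(321697 - 137\right) \left(\left(\left(26 - 103\right) \left(-2\right) - 247\right) + 332974\right) = 321560 \left(\left(\left(26 - 103\right) \left(-2\right) - 247\right) + 332974\right) = 321560 \left(\left(\left(-77\right) \left(-2\right) - 247\right) + 332974\right) = 321560 \left(\left(154 - 247\right) + 332974\right) = 321560 \left(-93 + 332974\right) = 321560 \cdot 332881 = 107041214360$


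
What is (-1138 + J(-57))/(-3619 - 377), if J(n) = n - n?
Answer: 569/1998 ≈ 0.28478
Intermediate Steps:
J(n) = 0
(-1138 + J(-57))/(-3619 - 377) = (-1138 + 0)/(-3619 - 377) = -1138/(-3996) = -1138*(-1/3996) = 569/1998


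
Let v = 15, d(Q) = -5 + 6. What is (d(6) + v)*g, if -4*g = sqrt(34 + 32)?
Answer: -4*sqrt(66) ≈ -32.496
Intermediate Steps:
d(Q) = 1
g = -sqrt(66)/4 (g = -sqrt(34 + 32)/4 = -sqrt(66)/4 ≈ -2.0310)
(d(6) + v)*g = (1 + 15)*(-sqrt(66)/4) = 16*(-sqrt(66)/4) = -4*sqrt(66)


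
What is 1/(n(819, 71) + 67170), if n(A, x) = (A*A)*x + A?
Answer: 1/47692020 ≈ 2.0968e-8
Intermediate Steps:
n(A, x) = A + x*A² (n(A, x) = A²*x + A = x*A² + A = A + x*A²)
1/(n(819, 71) + 67170) = 1/(819*(1 + 819*71) + 67170) = 1/(819*(1 + 58149) + 67170) = 1/(819*58150 + 67170) = 1/(47624850 + 67170) = 1/47692020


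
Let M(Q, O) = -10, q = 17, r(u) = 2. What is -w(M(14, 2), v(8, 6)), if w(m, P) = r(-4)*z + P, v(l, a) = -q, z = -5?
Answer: 27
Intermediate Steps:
v(l, a) = -17 (v(l, a) = -1*17 = -17)
w(m, P) = -10 + P (w(m, P) = 2*(-5) + P = -10 + P)
-w(M(14, 2), v(8, 6)) = -(-10 - 17) = -1*(-27) = 27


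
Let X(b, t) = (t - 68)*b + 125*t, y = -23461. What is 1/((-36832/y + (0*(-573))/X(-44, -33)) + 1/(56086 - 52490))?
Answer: 2909164/4567977 ≈ 0.63686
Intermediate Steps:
X(b, t) = 125*t + b*(-68 + t) (X(b, t) = (-68 + t)*b + 125*t = b*(-68 + t) + 125*t = 125*t + b*(-68 + t))
1/((-36832/y + (0*(-573))/X(-44, -33)) + 1/(56086 - 52490)) = 1/((-36832/(-23461) + (0*(-573))/(-68*(-44) + 125*(-33) - 44*(-33))) + 1/(56086 - 52490)) = 1/((-36832*(-1/23461) + 0/(2992 - 4125 + 1452)) + 1/3596) = 1/((36832/23461 + 0/319) + 1/3596) = 1/((36832/23461 + 0*(1/319)) + 1/3596) = 1/((36832/23461 + 0) + 1/3596) = 1/(36832/23461 + 1/3596) = 1/(4567977/2909164) = 2909164/4567977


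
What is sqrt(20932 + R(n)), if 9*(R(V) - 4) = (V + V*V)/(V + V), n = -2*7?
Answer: sqrt(753670)/6 ≈ 144.69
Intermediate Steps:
n = -14
R(V) = 4 + (V + V**2)/(18*V) (R(V) = 4 + ((V + V*V)/(V + V))/9 = 4 + ((V + V**2)/((2*V)))/9 = 4 + ((V + V**2)*(1/(2*V)))/9 = 4 + ((V + V**2)/(2*V))/9 = 4 + (V + V**2)/(18*V))
sqrt(20932 + R(n)) = sqrt(20932 + (73/18 + (1/18)*(-14))) = sqrt(20932 + (73/18 - 7/9)) = sqrt(20932 + 59/18) = sqrt(376835/18) = sqrt(753670)/6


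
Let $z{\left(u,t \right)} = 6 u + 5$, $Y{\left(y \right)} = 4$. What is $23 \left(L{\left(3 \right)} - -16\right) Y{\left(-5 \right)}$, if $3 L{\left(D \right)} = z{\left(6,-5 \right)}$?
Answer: $\frac{8188}{3} \approx 2729.3$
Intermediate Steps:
$z{\left(u,t \right)} = 5 + 6 u$
$L{\left(D \right)} = \frac{41}{3}$ ($L{\left(D \right)} = \frac{5 + 6 \cdot 6}{3} = \frac{5 + 36}{3} = \frac{1}{3} \cdot 41 = \frac{41}{3}$)
$23 \left(L{\left(3 \right)} - -16\right) Y{\left(-5 \right)} = 23 \left(\frac{41}{3} - -16\right) 4 = 23 \left(\frac{41}{3} + 16\right) 4 = 23 \cdot \frac{89}{3} \cdot 4 = \frac{2047}{3} \cdot 4 = \frac{8188}{3}$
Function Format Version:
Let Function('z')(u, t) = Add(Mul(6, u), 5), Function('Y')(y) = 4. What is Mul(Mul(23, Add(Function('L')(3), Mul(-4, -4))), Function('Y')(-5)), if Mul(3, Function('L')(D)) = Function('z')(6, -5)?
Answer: Rational(8188, 3) ≈ 2729.3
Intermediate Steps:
Function('z')(u, t) = Add(5, Mul(6, u))
Function('L')(D) = Rational(41, 3) (Function('L')(D) = Mul(Rational(1, 3), Add(5, Mul(6, 6))) = Mul(Rational(1, 3), Add(5, 36)) = Mul(Rational(1, 3), 41) = Rational(41, 3))
Mul(Mul(23, Add(Function('L')(3), Mul(-4, -4))), Function('Y')(-5)) = Mul(Mul(23, Add(Rational(41, 3), Mul(-4, -4))), 4) = Mul(Mul(23, Add(Rational(41, 3), 16)), 4) = Mul(Mul(23, Rational(89, 3)), 4) = Mul(Rational(2047, 3), 4) = Rational(8188, 3)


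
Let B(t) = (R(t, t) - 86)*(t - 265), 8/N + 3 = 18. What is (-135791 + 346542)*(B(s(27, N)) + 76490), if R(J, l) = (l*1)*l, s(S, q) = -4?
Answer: 20088785320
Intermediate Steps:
N = 8/15 (N = 8/(-3 + 18) = 8/15 ≈ 0.53333)
R(J, l) = l² (R(J, l) = l*l = l²)
B(t) = (-265 + t)*(-86 + t²) (B(t) = (t² - 86)*(t - 265) = (-86 + t²)*(-265 + t) = (-265 + t)*(-86 + t²))
(-135791 + 346542)*(B(s(27, N)) + 76490) = (-135791 + 346542)*((22790 + (-4)³ - 265*(-4)² - 86*(-4)) + 76490) = 210751*((22790 - 64 - 265*16 + 344) + 76490) = 210751*((22790 - 64 - 4240 + 344) + 76490) = 210751*(18830 + 76490) = 210751*95320 = 20088785320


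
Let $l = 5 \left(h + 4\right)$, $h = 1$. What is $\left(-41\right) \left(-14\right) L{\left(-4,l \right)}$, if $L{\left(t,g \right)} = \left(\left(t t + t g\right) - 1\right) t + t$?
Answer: $192864$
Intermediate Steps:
$l = 25$ ($l = 5 \left(1 + 4\right) = 5 \cdot 5 = 25$)
$L{\left(t,g \right)} = t + t \left(-1 + t^{2} + g t\right)$ ($L{\left(t,g \right)} = \left(\left(t^{2} + g t\right) - 1\right) t + t = \left(-1 + t^{2} + g t\right) t + t = t \left(-1 + t^{2} + g t\right) + t = t + t \left(-1 + t^{2} + g t\right)$)
$\left(-41\right) \left(-14\right) L{\left(-4,l \right)} = \left(-41\right) \left(-14\right) \left(-4\right)^{2} \left(25 - 4\right) = 574 \cdot 16 \cdot 21 = 574 \cdot 336 = 192864$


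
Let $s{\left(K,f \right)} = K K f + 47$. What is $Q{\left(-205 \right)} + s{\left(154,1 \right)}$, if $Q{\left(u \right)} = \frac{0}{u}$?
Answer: $23763$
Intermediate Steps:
$Q{\left(u \right)} = 0$
$s{\left(K,f \right)} = 47 + f K^{2}$ ($s{\left(K,f \right)} = K^{2} f + 47 = f K^{2} + 47 = 47 + f K^{2}$)
$Q{\left(-205 \right)} + s{\left(154,1 \right)} = 0 + \left(47 + 1 \cdot 154^{2}\right) = 0 + \left(47 + 1 \cdot 23716\right) = 0 + \left(47 + 23716\right) = 0 + 23763 = 23763$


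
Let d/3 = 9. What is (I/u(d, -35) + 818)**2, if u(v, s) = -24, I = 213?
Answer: 41899729/64 ≈ 6.5468e+5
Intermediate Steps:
d = 27 (d = 3*9 = 27)
(I/u(d, -35) + 818)**2 = (213/(-24) + 818)**2 = (213*(-1/24) + 818)**2 = (-71/8 + 818)**2 = (6473/8)**2 = 41899729/64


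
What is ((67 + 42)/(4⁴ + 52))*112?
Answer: 436/11 ≈ 39.636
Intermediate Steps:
((67 + 42)/(4⁴ + 52))*112 = (109/(256 + 52))*112 = (109/308)*112 = 436/11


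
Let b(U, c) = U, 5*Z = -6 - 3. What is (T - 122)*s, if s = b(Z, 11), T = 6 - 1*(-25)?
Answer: 819/5 ≈ 163.80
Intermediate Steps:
T = 31 (T = 6 + 25 = 31)
Z = -9/5 (Z = (-6 - 3)/5 = (⅕)*(-9) = -9/5 ≈ -1.8000)
s = -9/5 ≈ -1.8000
(T - 122)*s = (31 - 122)*(-9/5) = -91*(-9/5) = 819/5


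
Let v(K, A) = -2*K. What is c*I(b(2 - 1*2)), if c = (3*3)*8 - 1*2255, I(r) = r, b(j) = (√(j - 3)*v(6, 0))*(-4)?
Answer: -104784*I*√3 ≈ -1.8149e+5*I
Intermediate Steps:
b(j) = 48*√(-3 + j) (b(j) = (√(j - 3)*(-2*6))*(-4) = (√(-3 + j)*(-12))*(-4) = -12*√(-3 + j)*(-4) = 48*√(-3 + j))
c = -2183 (c = 9*8 - 2255 = 72 - 2255 = -2183)
c*I(b(2 - 1*2)) = -104784*√(-3 + (2 - 1*2)) = -104784*√(-3 + (2 - 2)) = -104784*√(-3 + 0) = -104784*√(-3) = -104784*I*√3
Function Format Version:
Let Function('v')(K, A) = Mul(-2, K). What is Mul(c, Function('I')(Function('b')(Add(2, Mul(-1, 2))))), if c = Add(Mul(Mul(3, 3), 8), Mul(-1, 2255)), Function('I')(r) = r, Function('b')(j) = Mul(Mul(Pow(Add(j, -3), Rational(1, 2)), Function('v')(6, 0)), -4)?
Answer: Mul(-104784, I, Pow(3, Rational(1, 2))) ≈ Mul(-1.8149e+5, I)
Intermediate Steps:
Function('b')(j) = Mul(48, Pow(Add(-3, j), Rational(1, 2))) (Function('b')(j) = Mul(Mul(Pow(Add(j, -3), Rational(1, 2)), Mul(-2, 6)), -4) = Mul(Mul(Pow(Add(-3, j), Rational(1, 2)), -12), -4) = Mul(Mul(-12, Pow(Add(-3, j), Rational(1, 2))), -4) = Mul(48, Pow(Add(-3, j), Rational(1, 2))))
c = -2183 (c = Add(Mul(9, 8), -2255) = Add(72, -2255) = -2183)
Mul(c, Function('I')(Function('b')(Add(2, Mul(-1, 2))))) = Mul(-2183, Mul(48, Pow(Add(-3, Add(2, Mul(-1, 2))), Rational(1, 2)))) = Mul(-2183, Mul(48, Pow(Add(-3, Add(2, -2)), Rational(1, 2)))) = Mul(-2183, Mul(48, Pow(Add(-3, 0), Rational(1, 2)))) = Mul(-2183, Mul(48, Pow(-3, Rational(1, 2)))) = Mul(-2183, Mul(48, Mul(I, Pow(3, Rational(1, 2))))) = Mul(-2183, Mul(48, I, Pow(3, Rational(1, 2)))) = Mul(-104784, I, Pow(3, Rational(1, 2)))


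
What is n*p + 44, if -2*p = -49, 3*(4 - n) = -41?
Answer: 2861/6 ≈ 476.83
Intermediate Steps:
n = 53/3 (n = 4 - 1/3*(-41) = 4 + 41/3 = 53/3 ≈ 17.667)
p = 49/2 (p = -1/2*(-49) = 49/2 ≈ 24.500)
n*p + 44 = (53/3)*(49/2) + 44 = 2597/6 + 44 = 2861/6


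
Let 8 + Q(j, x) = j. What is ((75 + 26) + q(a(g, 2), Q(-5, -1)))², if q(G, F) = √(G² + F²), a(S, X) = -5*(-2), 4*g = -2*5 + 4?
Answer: (101 + √269)² ≈ 13783.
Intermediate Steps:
Q(j, x) = -8 + j
g = -3/2 (g = (-2*5 + 4)/4 = (-10 + 4)/4 = (¼)*(-6) = -3/2 ≈ -1.5000)
a(S, X) = 10
q(G, F) = √(F² + G²)
((75 + 26) + q(a(g, 2), Q(-5, -1)))² = ((75 + 26) + √((-8 - 5)² + 10²))² = (101 + √((-13)² + 100))² = (101 + √(169 + 100))² = (101 + √269)²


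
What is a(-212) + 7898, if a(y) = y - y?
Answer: 7898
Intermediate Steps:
a(y) = 0
a(-212) + 7898 = 0 + 7898 = 7898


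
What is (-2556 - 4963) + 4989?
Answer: -2530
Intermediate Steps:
(-2556 - 4963) + 4989 = -7519 + 4989 = -2530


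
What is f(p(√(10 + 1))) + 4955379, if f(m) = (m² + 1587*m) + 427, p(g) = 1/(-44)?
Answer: 9594370589/1936 ≈ 4.9558e+6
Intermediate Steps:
p(g) = -1/44
f(m) = 427 + m² + 1587*m
f(p(√(10 + 1))) + 4955379 = (427 + (-1/44)² + 1587*(-1/44)) + 4955379 = (427 + 1/1936 - 1587/44) + 4955379 = 756845/1936 + 4955379 = 9594370589/1936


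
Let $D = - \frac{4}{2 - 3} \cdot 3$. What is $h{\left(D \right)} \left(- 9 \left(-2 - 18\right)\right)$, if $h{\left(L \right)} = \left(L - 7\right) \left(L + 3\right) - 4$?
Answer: $12780$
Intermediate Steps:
$D = 12$ ($D = - \frac{4}{-1} \cdot 3 = \left(-4\right) \left(-1\right) 3 = 4 \cdot 3 = 12$)
$h{\left(L \right)} = -4 + \left(-7 + L\right) \left(3 + L\right)$ ($h{\left(L \right)} = \left(-7 + L\right) \left(3 + L\right) - 4 = -4 + \left(-7 + L\right) \left(3 + L\right)$)
$h{\left(D \right)} \left(- 9 \left(-2 - 18\right)\right) = \left(-25 + 12^{2} - 48\right) \left(- 9 \left(-2 - 18\right)\right) = \left(-25 + 144 - 48\right) \left(\left(-9\right) \left(-20\right)\right) = 71 \cdot 180 = 12780$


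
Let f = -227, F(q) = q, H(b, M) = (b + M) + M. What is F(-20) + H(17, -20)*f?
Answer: 5201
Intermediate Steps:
H(b, M) = b + 2*M (H(b, M) = (M + b) + M = b + 2*M)
F(-20) + H(17, -20)*f = -20 + (17 + 2*(-20))*(-227) = -20 + (17 - 40)*(-227) = -20 - 23*(-227) = -20 + 5221 = 5201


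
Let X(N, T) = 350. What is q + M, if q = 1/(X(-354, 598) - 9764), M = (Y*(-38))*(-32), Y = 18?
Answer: 206053631/9414 ≈ 21888.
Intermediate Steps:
M = 21888 (M = (18*(-38))*(-32) = -684*(-32) = 21888)
q = -1/9414 (q = 1/(350 - 9764) = 1/(-9414) = -1/9414 ≈ -0.00010622)
q + M = -1/9414 + 21888 = 206053631/9414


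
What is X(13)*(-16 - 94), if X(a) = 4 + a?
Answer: -1870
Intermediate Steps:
X(13)*(-16 - 94) = (4 + 13)*(-16 - 94) = 17*(-110) = -1870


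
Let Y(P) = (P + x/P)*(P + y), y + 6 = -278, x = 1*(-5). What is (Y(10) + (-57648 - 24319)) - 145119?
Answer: -229689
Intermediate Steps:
x = -5
y = -284 (y = -6 - 278 = -284)
Y(P) = (-284 + P)*(P - 5/P) (Y(P) = (P - 5/P)*(P - 284) = (P - 5/P)*(-284 + P) = (-284 + P)*(P - 5/P))
(Y(10) + (-57648 - 24319)) - 145119 = ((-5 + 10² - 284*10 + 1420/10) + (-57648 - 24319)) - 145119 = ((-5 + 100 - 2840 + 1420*(⅒)) - 81967) - 145119 = ((-5 + 100 - 2840 + 142) - 81967) - 145119 = (-2603 - 81967) - 145119 = -84570 - 145119 = -229689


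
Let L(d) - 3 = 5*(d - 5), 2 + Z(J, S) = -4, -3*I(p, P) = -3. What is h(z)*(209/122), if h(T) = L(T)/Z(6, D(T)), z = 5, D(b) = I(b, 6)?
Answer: -209/244 ≈ -0.85656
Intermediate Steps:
I(p, P) = 1 (I(p, P) = -⅓*(-3) = 1)
D(b) = 1
Z(J, S) = -6 (Z(J, S) = -2 - 4 = -6)
L(d) = -22 + 5*d (L(d) = 3 + 5*(d - 5) = 3 + 5*(-5 + d) = 3 + (-25 + 5*d) = -22 + 5*d)
h(T) = 11/3 - 5*T/6 (h(T) = (-22 + 5*T)/(-6) = (-22 + 5*T)*(-⅙) = 11/3 - 5*T/6)
h(z)*(209/122) = (11/3 - ⅚*5)*(209/122) = (11/3 - 25/6)*(209*(1/122)) = -½*209/122 = -209/244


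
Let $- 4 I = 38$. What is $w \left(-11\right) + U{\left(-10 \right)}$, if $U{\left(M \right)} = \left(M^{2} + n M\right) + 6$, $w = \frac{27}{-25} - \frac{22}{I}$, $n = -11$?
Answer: $\frac{96143}{475} \approx 202.41$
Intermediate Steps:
$I = - \frac{19}{2}$ ($I = \left(- \frac{1}{4}\right) 38 = - \frac{19}{2} \approx -9.5$)
$w = \frac{587}{475}$ ($w = \frac{27}{-25} - \frac{22}{- \frac{19}{2}} = 27 \left(- \frac{1}{25}\right) - - \frac{44}{19} = - \frac{27}{25} + \frac{44}{19} = \frac{587}{475} \approx 1.2358$)
$U{\left(M \right)} = 6 + M^{2} - 11 M$ ($U{\left(M \right)} = \left(M^{2} - 11 M\right) + 6 = 6 + M^{2} - 11 M$)
$w \left(-11\right) + U{\left(-10 \right)} = \frac{587}{475} \left(-11\right) + \left(6 + \left(-10\right)^{2} - -110\right) = - \frac{6457}{475} + \left(6 + 100 + 110\right) = - \frac{6457}{475} + 216 = \frac{96143}{475}$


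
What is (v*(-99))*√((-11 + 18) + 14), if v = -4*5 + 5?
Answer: 1485*√21 ≈ 6805.1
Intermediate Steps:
v = -15 (v = -20 + 5 = -15)
(v*(-99))*√((-11 + 18) + 14) = (-15*(-99))*√((-11 + 18) + 14) = 1485*√(7 + 14) = 1485*√21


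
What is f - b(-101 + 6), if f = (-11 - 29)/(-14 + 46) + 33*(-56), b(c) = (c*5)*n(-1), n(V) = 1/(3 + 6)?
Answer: -64673/36 ≈ -1796.5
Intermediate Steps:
n(V) = ⅑ (n(V) = 1/9 = ⅑)
b(c) = 5*c/9 (b(c) = (c*5)*(⅑) = (5*c)*(⅑) = 5*c/9)
f = -7397/4 (f = -40/32 - 1848 = -40*1/32 - 1848 = -5/4 - 1848 = -7397/4 ≈ -1849.3)
f - b(-101 + 6) = -7397/4 - 5*(-101 + 6)/9 = -7397/4 - 5*(-95)/9 = -7397/4 - 1*(-475/9) = -7397/4 + 475/9 = -64673/36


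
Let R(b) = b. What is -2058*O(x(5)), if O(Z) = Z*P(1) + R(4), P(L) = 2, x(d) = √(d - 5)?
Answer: -8232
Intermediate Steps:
x(d) = √(-5 + d)
O(Z) = 4 + 2*Z (O(Z) = Z*2 + 4 = 2*Z + 4 = 4 + 2*Z)
-2058*O(x(5)) = -2058*(4 + 2*√(-5 + 5)) = -2058*(4 + 2*√0) = -2058*(4 + 2*0) = -2058*(4 + 0) = -2058*4 = -8232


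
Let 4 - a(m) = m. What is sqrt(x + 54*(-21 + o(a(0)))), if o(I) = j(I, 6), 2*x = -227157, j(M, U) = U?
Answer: I*sqrt(457554)/2 ≈ 338.21*I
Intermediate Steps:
a(m) = 4 - m
x = -227157/2 (x = (1/2)*(-227157) = -227157/2 ≈ -1.1358e+5)
o(I) = 6
sqrt(x + 54*(-21 + o(a(0)))) = sqrt(-227157/2 + 54*(-21 + 6)) = sqrt(-227157/2 + 54*(-15)) = sqrt(-227157/2 - 810) = sqrt(-228777/2) = I*sqrt(457554)/2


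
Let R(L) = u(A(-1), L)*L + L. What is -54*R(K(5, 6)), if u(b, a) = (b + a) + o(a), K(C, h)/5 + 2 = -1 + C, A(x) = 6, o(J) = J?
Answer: -14580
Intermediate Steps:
K(C, h) = -15 + 5*C (K(C, h) = -10 + 5*(-1 + C) = -10 + (-5 + 5*C) = -15 + 5*C)
u(b, a) = b + 2*a (u(b, a) = (b + a) + a = (a + b) + a = b + 2*a)
R(L) = L + L*(6 + 2*L) (R(L) = (6 + 2*L)*L + L = L*(6 + 2*L) + L = L + L*(6 + 2*L))
-54*R(K(5, 6)) = -54*(-15 + 5*5)*(7 + 2*(-15 + 5*5)) = -54*(-15 + 25)*(7 + 2*(-15 + 25)) = -540*(7 + 2*10) = -540*(7 + 20) = -540*27 = -54*270 = -14580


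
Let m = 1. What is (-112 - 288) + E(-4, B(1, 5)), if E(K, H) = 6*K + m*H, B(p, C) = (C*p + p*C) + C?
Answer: -409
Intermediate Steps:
B(p, C) = C + 2*C*p (B(p, C) = (C*p + C*p) + C = 2*C*p + C = C + 2*C*p)
E(K, H) = H + 6*K (E(K, H) = 6*K + 1*H = 6*K + H = H + 6*K)
(-112 - 288) + E(-4, B(1, 5)) = (-112 - 288) + (5*(1 + 2*1) + 6*(-4)) = -400 + (5*(1 + 2) - 24) = -400 + (5*3 - 24) = -400 + (15 - 24) = -400 - 9 = -409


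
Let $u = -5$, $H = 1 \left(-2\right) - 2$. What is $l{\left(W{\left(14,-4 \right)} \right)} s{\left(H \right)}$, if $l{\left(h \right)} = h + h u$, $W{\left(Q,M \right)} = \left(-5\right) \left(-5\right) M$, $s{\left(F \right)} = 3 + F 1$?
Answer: $-400$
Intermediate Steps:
$H = -4$ ($H = -2 - 2 = -4$)
$s{\left(F \right)} = 3 + F$
$W{\left(Q,M \right)} = 25 M$
$l{\left(h \right)} = - 4 h$ ($l{\left(h \right)} = h + h \left(-5\right) = h - 5 h = - 4 h$)
$l{\left(W{\left(14,-4 \right)} \right)} s{\left(H \right)} = - 4 \cdot 25 \left(-4\right) \left(3 - 4\right) = \left(-4\right) \left(-100\right) \left(-1\right) = 400 \left(-1\right) = -400$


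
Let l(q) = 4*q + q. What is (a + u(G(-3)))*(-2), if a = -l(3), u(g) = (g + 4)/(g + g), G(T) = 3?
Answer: 83/3 ≈ 27.667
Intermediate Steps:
l(q) = 5*q
u(g) = (4 + g)/(2*g) (u(g) = (4 + g)/((2*g)) = (4 + g)*(1/(2*g)) = (4 + g)/(2*g))
a = -15 (a = -5*3 = -1*15 = -15)
(a + u(G(-3)))*(-2) = (-15 + (½)*(4 + 3)/3)*(-2) = (-15 + (½)*(⅓)*7)*(-2) = (-15 + 7/6)*(-2) = -83/6*(-2) = 83/3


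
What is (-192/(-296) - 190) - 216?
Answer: -14998/37 ≈ -405.35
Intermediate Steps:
(-192/(-296) - 190) - 216 = (-192*(-1/296) - 190) - 216 = (24/37 - 190) - 216 = -7006/37 - 216 = -14998/37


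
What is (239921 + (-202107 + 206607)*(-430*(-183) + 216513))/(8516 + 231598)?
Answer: 1328653421/240114 ≈ 5533.4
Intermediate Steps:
(239921 + (-202107 + 206607)*(-430*(-183) + 216513))/(8516 + 231598) = (239921 + 4500*(78690 + 216513))/240114 = (239921 + 4500*295203)*(1/240114) = (239921 + 1328413500)*(1/240114) = 1328653421*(1/240114) = 1328653421/240114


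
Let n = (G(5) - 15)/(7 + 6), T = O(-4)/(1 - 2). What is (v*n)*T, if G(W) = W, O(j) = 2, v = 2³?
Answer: 160/13 ≈ 12.308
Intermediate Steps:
v = 8
T = -2 (T = 2/(1 - 2) = 2/(-1) = 2*(-1) = -2)
n = -10/13 (n = (5 - 15)/(7 + 6) = -10/13 ≈ -0.76923)
(v*n)*T = (8*(-10/13))*(-2) = -80/13*(-2) = 160/13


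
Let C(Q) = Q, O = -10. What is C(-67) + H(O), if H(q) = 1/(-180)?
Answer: -12061/180 ≈ -67.006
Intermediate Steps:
H(q) = -1/180
C(-67) + H(O) = -67 - 1/180 = -12061/180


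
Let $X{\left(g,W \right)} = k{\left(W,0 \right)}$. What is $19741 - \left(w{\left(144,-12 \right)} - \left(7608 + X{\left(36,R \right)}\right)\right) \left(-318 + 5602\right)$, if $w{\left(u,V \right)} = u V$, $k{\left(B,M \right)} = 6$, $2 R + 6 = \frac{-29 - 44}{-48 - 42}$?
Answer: $49382869$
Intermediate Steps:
$R = - \frac{467}{180}$ ($R = -3 + \frac{\left(-29 - 44\right) \frac{1}{-48 - 42}}{2} = -3 + \frac{\left(-73\right) \frac{1}{-90}}{2} = -3 + \frac{\left(-73\right) \left(- \frac{1}{90}\right)}{2} = -3 + \frac{1}{2} \cdot \frac{73}{90} = -3 + \frac{73}{180} = - \frac{467}{180} \approx -2.5944$)
$w{\left(u,V \right)} = V u$
$X{\left(g,W \right)} = 6$
$19741 - \left(w{\left(144,-12 \right)} - \left(7608 + X{\left(36,R \right)}\right)\right) \left(-318 + 5602\right) = 19741 - \left(\left(-12\right) 144 - 7614\right) \left(-318 + 5602\right) = 19741 - \left(-1728 - 7614\right) 5284 = 19741 - \left(-9342\right) 5284 = 19741 - -49363128 = 19741 + 49363128 = 49382869$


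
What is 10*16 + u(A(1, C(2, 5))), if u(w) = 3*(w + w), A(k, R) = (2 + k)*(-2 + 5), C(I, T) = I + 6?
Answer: 214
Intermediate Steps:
C(I, T) = 6 + I
A(k, R) = 6 + 3*k (A(k, R) = (2 + k)*3 = 6 + 3*k)
u(w) = 6*w (u(w) = 3*(2*w) = 6*w)
10*16 + u(A(1, C(2, 5))) = 10*16 + 6*(6 + 3*1) = 160 + 6*(6 + 3) = 160 + 6*9 = 160 + 54 = 214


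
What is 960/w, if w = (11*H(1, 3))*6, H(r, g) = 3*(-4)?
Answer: -40/33 ≈ -1.2121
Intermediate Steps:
H(r, g) = -12
w = -792 (w = (11*(-12))*6 = -132*6 = -792)
960/w = 960/(-792) = 960*(-1/792) = -40/33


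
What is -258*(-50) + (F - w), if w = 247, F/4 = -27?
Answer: 12545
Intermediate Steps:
F = -108 (F = 4*(-27) = -108)
-258*(-50) + (F - w) = -258*(-50) + (-108 - 1*247) = 12900 + (-108 - 247) = 12900 - 355 = 12545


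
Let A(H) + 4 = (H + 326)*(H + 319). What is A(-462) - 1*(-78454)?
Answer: 97898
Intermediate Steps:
A(H) = -4 + (319 + H)*(326 + H) (A(H) = -4 + (H + 326)*(H + 319) = -4 + (326 + H)*(319 + H) = -4 + (319 + H)*(326 + H))
A(-462) - 1*(-78454) = (103990 + (-462)² + 645*(-462)) - 1*(-78454) = (103990 + 213444 - 297990) + 78454 = 19444 + 78454 = 97898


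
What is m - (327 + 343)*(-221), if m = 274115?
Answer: 422185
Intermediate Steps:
m - (327 + 343)*(-221) = 274115 - (327 + 343)*(-221) = 274115 - 670*(-221) = 274115 - 1*(-148070) = 274115 + 148070 = 422185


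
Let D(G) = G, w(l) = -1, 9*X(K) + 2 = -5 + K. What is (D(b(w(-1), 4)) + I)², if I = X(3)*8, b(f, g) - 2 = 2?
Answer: 16/81 ≈ 0.19753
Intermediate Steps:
X(K) = -7/9 + K/9 (X(K) = -2/9 + (-5 + K)/9 = -2/9 + (-5/9 + K/9) = -7/9 + K/9)
b(f, g) = 4 (b(f, g) = 2 + 2 = 4)
I = -32/9 (I = (-7/9 + (⅑)*3)*8 = (-7/9 + ⅓)*8 = -4/9*8 = -32/9 ≈ -3.5556)
(D(b(w(-1), 4)) + I)² = (4 - 32/9)² = (4/9)² = 16/81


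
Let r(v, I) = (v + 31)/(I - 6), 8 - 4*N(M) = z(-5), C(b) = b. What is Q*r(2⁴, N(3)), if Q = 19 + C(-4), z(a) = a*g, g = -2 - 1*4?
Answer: -1410/23 ≈ -61.304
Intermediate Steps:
g = -6 (g = -2 - 4 = -6)
z(a) = -6*a (z(a) = a*(-6) = -6*a)
N(M) = -11/2 (N(M) = 2 - (-3)*(-5)/2 = 2 - ¼*30 = 2 - 15/2 = -11/2)
Q = 15 (Q = 19 - 4 = 15)
r(v, I) = (31 + v)/(-6 + I)
Q*r(2⁴, N(3)) = 15*((31 + 2⁴)/(-6 - 11/2)) = 15*((31 + 16)/(-23/2)) = 15*(-2/23*47) = 15*(-94/23) = -1410/23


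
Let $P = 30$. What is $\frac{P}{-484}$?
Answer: $- \frac{15}{242} \approx -0.061983$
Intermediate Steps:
$\frac{P}{-484} = \frac{1}{-484} \cdot 30 = \left(- \frac{1}{484}\right) 30 = - \frac{15}{242}$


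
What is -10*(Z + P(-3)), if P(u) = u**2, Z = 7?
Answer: -160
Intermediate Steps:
-10*(Z + P(-3)) = -10*(7 + (-3)**2) = -10*(7 + 9) = -10*16 = -160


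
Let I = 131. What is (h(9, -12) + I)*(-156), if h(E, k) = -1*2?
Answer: -20124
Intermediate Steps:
h(E, k) = -2
(h(9, -12) + I)*(-156) = (-2 + 131)*(-156) = 129*(-156) = -20124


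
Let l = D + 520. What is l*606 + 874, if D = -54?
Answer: 283270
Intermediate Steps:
l = 466 (l = -54 + 520 = 466)
l*606 + 874 = 466*606 + 874 = 282396 + 874 = 283270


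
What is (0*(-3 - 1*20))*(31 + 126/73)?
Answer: 0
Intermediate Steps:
(0*(-3 - 1*20))*(31 + 126/73) = (0*(-3 - 20))*(31 + 126*(1/73)) = (0*(-23))*(31 + 126/73) = 0*(2389/73) = 0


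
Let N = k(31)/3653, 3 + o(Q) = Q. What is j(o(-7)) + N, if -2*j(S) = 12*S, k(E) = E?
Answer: 219211/3653 ≈ 60.008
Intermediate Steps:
o(Q) = -3 + Q
j(S) = -6*S
N = 31/3653 ≈ 0.0084862
j(o(-7)) + N = -6*(-3 - 7) + 31/3653 = -6*(-10) + 31/3653 = 60 + 31/3653 = 219211/3653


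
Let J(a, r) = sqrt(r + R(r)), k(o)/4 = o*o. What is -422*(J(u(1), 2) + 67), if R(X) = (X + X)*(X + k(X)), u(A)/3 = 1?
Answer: -28274 - 422*sqrt(74) ≈ -31904.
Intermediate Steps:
k(o) = 4*o**2 (k(o) = 4*(o*o) = 4*o**2)
u(A) = 3 (u(A) = 3*1 = 3)
R(X) = 2*X*(X + 4*X**2) (R(X) = (X + X)*(X + 4*X**2) = (2*X)*(X + 4*X**2) = 2*X*(X + 4*X**2))
J(a, r) = sqrt(r + r**2*(2 + 8*r))
-422*(J(u(1), 2) + 67) = -422*(sqrt(2*(1 + 2*2*(1 + 4*2))) + 67) = -422*(sqrt(2*(1 + 2*2*(1 + 8))) + 67) = -422*(sqrt(2*(1 + 2*2*9)) + 67) = -422*(sqrt(2*(1 + 36)) + 67) = -422*(sqrt(2*37) + 67) = -422*(sqrt(74) + 67) = -422*(67 + sqrt(74)) = -28274 - 422*sqrt(74)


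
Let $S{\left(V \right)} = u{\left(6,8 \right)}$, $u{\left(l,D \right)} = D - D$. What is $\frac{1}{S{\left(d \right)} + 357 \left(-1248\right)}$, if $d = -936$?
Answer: $- \frac{1}{445536} \approx -2.2445 \cdot 10^{-6}$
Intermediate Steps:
$u{\left(l,D \right)} = 0$
$S{\left(V \right)} = 0$
$\frac{1}{S{\left(d \right)} + 357 \left(-1248\right)} = \frac{1}{0 + 357 \left(-1248\right)} = \frac{1}{0 - 445536} = \frac{1}{-445536} = - \frac{1}{445536}$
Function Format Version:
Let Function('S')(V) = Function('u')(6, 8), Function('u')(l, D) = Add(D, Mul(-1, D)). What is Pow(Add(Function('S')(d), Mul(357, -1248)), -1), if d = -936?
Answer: Rational(-1, 445536) ≈ -2.2445e-6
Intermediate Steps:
Function('u')(l, D) = 0
Function('S')(V) = 0
Pow(Add(Function('S')(d), Mul(357, -1248)), -1) = Pow(Add(0, Mul(357, -1248)), -1) = Pow(Add(0, -445536), -1) = Pow(-445536, -1) = Rational(-1, 445536)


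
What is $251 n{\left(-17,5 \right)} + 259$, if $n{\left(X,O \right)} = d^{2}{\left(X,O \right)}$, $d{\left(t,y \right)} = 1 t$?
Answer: $72798$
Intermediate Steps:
$d{\left(t,y \right)} = t$
$n{\left(X,O \right)} = X^{2}$
$251 n{\left(-17,5 \right)} + 259 = 251 \left(-17\right)^{2} + 259 = 251 \cdot 289 + 259 = 72539 + 259 = 72798$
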